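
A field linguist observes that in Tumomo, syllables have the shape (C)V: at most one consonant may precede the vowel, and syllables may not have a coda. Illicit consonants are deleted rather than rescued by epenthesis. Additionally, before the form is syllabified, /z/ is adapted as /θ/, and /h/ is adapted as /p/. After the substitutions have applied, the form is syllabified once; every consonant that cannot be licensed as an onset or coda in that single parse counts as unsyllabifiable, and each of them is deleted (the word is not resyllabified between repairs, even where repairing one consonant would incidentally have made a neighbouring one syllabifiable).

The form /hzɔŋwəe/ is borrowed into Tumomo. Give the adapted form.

Substitution: /h/ → /p/, /z/ → /θ/, giving /pθɔŋwəe/.
The consonants /p/, /ŋ/ cannot be parsed into a legal (C)V syllable (no codas are permitted; onsets are limited to one consonant).
Deletion applies to /p/, /ŋ/.

θɔwəe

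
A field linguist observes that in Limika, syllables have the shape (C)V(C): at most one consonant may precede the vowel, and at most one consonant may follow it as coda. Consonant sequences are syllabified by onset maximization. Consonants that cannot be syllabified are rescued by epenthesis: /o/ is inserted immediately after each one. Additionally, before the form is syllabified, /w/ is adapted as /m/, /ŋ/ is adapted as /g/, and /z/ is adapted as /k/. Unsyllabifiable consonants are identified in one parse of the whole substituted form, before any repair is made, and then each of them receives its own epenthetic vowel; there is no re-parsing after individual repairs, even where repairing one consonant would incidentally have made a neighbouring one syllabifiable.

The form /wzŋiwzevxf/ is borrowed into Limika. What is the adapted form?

Substitution: /w/ → /m/, /z/ → /k/, /ŋ/ → /g/, giving /mkgimkevxf/.
The consonants /m/, /k/, /x/, /f/ cannot be parsed into a legal (C)V(C) syllable (at most one coda consonant is licensed; onsets are limited to one consonant).
Inserting the epenthetic vowel yields /m/ → /mo/, /k/ → /ko/, /x/ → /xo/, /f/ → /fo/.

mokogimkevxofo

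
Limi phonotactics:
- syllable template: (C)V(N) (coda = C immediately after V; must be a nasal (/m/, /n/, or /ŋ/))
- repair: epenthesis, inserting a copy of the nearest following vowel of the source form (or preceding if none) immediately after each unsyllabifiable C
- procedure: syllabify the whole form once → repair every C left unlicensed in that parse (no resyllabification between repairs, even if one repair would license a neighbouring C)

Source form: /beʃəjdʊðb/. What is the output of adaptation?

The consonants /j/, /ð/, /b/ cannot be parsed into a legal (C)V(N) syllable (only a nasal (/m/, /n/, or /ŋ/) is licensed in coda position; onsets are limited to one consonant).
Each unlicensed consonant becomes the onset of a new syllable: /j/ → /jʊ/, /ð/ → /ðʊ/, /b/ → /bʊ/.

beʃəjʊdʊðʊbʊ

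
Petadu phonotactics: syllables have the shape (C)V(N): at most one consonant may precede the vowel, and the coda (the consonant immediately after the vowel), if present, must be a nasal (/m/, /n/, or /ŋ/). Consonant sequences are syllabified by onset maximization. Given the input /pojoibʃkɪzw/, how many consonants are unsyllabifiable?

Under (C)V(N), the unsyllabifiable consonants are /b/, /ʃ/, /z/, /w/ (only a nasal (/m/, /n/, or /ŋ/) is licensed in coda position; onsets are limited to one consonant).

4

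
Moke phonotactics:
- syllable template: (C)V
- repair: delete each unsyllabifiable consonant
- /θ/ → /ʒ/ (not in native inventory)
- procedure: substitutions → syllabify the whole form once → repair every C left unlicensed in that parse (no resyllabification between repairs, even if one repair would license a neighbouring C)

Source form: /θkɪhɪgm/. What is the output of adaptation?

Substitution: /θ/ → /ʒ/, giving /ʒkɪhɪgm/.
Under (C)V, the unsyllabifiable consonants are /ʒ/, /g/, /m/ (no codas are permitted; onsets are limited to one consonant).
Deleting the stranded consonants removes /ʒ/, /g/, /m/.

kɪhɪ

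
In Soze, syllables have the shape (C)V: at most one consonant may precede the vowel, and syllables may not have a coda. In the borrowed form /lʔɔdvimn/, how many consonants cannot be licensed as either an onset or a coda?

4

The consonants /l/, /d/, /m/, /n/ cannot be parsed into a legal (C)V syllable (no codas are permitted; onsets are limited to one consonant).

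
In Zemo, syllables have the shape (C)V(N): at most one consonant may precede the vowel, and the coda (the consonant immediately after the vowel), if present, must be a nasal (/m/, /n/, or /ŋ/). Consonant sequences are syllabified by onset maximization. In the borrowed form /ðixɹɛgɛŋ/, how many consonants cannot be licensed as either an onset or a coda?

Under (C)V(N), the unsyllabifiable consonants are /x/ (only a nasal (/m/, /n/, or /ŋ/) is licensed in coda position; onsets are limited to one consonant).

1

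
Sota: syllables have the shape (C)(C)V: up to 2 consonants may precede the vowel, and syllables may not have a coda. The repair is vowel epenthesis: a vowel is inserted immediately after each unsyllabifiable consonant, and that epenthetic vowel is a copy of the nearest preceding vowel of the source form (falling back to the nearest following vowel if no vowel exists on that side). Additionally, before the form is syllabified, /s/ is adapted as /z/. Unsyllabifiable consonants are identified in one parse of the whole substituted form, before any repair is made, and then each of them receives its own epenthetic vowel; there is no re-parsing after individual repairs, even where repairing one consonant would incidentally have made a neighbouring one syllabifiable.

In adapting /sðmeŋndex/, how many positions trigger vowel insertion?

3

After substitution the input is /zðmeŋndex/.
The unsyllabifiable consonants are /z/, /ŋ/, /x/; each receives one epenthetic vowel.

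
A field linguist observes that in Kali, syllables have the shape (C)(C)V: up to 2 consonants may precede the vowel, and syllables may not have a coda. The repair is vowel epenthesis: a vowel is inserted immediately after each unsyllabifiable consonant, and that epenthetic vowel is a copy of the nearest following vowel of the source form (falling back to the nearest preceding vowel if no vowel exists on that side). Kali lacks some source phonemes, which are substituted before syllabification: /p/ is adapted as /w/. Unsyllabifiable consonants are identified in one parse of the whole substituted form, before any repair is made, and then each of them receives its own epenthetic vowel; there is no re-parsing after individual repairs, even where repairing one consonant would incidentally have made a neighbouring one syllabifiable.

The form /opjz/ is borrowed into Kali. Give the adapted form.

Substitution: /p/ → /w/, giving /owjz/.
Under (C)(C)V, the unsyllabifiable consonants are /w/, /j/, /z/ (no codas are permitted; onsets may contain at most 2 consonants).
Epenthesis after each stranded consonant: /w/ → /wo/, /j/ → /jo/, /z/ → /zo/.

owojozo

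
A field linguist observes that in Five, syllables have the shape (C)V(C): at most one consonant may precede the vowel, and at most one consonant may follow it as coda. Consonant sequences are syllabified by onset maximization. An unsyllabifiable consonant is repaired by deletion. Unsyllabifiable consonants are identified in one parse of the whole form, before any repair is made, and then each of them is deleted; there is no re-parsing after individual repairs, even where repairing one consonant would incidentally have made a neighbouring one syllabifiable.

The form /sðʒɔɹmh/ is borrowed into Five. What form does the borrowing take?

Syllabifying with onset maximization leaves /s/, /ð/, /m/, /h/ stranded (at most one coda consonant is licensed; onsets are limited to one consonant).
Deleting the stranded consonants removes /s/, /ð/, /m/, /h/.

ʒɔɹ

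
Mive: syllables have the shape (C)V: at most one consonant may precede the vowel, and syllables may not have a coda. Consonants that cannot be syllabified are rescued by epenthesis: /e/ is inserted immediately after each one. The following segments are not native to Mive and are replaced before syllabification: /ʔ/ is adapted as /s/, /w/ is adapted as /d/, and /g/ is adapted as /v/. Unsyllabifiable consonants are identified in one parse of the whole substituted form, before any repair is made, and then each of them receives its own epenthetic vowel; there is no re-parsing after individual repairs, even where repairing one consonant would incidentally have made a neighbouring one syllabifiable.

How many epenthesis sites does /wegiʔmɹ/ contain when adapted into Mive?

After substitution the input is /devismɹ/.
The unsyllabifiable consonants are /s/, /m/, /ɹ/; each receives one epenthetic vowel.

3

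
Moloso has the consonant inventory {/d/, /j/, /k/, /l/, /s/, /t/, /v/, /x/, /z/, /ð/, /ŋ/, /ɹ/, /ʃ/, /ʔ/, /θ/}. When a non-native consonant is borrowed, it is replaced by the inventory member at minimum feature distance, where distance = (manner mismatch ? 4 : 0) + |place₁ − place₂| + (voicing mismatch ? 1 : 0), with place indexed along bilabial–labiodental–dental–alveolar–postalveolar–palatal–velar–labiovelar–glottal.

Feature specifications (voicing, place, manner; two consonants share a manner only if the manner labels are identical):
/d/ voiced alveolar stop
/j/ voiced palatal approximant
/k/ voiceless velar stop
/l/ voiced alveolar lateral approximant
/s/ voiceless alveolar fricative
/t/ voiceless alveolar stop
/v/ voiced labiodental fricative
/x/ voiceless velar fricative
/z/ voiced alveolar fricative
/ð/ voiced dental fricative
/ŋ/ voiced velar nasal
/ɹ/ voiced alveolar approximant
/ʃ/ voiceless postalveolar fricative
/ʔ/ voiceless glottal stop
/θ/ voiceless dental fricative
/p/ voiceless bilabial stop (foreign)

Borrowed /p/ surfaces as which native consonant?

/t/ is closest: same manner (stop), place distance 3 (bilabial→alveolar), same voicing; total 3. Next closest is /d/ at distance 4.

t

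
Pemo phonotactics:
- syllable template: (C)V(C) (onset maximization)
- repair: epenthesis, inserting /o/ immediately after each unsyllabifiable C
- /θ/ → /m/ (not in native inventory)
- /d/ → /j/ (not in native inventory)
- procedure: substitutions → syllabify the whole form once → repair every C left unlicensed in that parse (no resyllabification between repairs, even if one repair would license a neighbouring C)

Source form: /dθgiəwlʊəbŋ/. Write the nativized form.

Substitution: /d/ → /j/, /θ/ → /m/, giving /jmgiəwlʊəbŋ/.
Under (C)V(C), the unsyllabifiable consonants are /j/, /m/, /ŋ/ (at most one coda consonant is licensed; onsets are limited to one consonant).
Epenthesis after each stranded consonant: /j/ → /jo/, /m/ → /mo/, /ŋ/ → /ŋo/.

jomogiəwlʊəbŋo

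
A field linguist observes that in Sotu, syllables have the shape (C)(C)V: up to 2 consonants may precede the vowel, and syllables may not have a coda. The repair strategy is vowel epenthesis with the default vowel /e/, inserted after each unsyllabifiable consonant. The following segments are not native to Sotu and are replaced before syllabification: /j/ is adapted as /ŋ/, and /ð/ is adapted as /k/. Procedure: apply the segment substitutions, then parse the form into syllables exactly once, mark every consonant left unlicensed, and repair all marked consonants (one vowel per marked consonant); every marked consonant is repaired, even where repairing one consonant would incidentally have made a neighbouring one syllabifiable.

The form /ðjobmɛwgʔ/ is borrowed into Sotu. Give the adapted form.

Substitution: /ð/ → /k/, /j/ → /ŋ/, giving /kŋobmɛwgʔ/.
Under (C)(C)V, the unsyllabifiable consonants are /w/, /g/, /ʔ/ (no codas are permitted; onsets may contain at most 2 consonants).
Each unlicensed consonant becomes the onset of a new syllable: /w/ → /we/, /g/ → /ge/, /ʔ/ → /ʔe/.

kŋobmɛwegeʔe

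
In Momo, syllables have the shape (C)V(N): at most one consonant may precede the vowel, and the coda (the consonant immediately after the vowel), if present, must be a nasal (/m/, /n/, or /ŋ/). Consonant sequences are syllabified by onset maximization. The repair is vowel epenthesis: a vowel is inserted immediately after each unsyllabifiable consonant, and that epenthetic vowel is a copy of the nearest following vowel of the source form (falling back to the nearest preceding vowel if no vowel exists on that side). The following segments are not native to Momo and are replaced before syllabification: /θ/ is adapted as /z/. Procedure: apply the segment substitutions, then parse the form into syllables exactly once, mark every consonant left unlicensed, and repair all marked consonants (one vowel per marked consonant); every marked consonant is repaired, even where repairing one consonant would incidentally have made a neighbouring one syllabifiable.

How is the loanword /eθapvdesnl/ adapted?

Substitution: /θ/ → /z/, giving /ezapvdesnl/.
Syllabifying with onset maximization leaves /p/, /v/, /s/, /n/, /l/ stranded (only a nasal (/m/, /n/, or /ŋ/) is licensed in coda position; onsets are limited to one consonant).
Inserting the epenthetic vowel yields /p/ → /pe/, /v/ → /ve/, /s/ → /se/, /n/ → /ne/, /l/ → /le/.

ezapevedesenele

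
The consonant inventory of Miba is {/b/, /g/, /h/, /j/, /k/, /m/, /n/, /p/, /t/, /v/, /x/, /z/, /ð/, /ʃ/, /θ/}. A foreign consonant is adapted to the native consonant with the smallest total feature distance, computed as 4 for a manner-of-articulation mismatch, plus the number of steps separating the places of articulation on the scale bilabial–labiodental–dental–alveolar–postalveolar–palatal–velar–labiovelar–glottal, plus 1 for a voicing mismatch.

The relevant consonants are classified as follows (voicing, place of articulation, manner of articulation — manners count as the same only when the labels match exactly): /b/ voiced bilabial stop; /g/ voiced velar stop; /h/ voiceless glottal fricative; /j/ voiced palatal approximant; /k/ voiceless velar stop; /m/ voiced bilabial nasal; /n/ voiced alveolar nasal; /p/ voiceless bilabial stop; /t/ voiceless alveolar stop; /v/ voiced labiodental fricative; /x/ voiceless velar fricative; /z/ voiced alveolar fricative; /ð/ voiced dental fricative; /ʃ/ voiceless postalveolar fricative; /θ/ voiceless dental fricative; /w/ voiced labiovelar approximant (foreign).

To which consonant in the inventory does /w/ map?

/j/ is closest: same manner (approximant), place distance 2 (labiovelar→palatal), same voicing; total 2. Next closest is /g/ at distance 5.

j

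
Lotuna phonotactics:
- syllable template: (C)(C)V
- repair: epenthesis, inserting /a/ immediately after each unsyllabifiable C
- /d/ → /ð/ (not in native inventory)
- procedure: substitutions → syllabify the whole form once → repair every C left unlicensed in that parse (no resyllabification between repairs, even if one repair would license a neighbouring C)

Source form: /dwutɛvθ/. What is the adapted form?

ðwutɛvaθa

Substitution: /d/ → /ð/, giving /ðwutɛvθ/.
Syllabifying with onset maximization leaves /v/, /θ/ stranded (no codas are permitted; onsets may contain at most 2 consonants).
Epenthesis after each stranded consonant: /v/ → /va/, /θ/ → /θa/.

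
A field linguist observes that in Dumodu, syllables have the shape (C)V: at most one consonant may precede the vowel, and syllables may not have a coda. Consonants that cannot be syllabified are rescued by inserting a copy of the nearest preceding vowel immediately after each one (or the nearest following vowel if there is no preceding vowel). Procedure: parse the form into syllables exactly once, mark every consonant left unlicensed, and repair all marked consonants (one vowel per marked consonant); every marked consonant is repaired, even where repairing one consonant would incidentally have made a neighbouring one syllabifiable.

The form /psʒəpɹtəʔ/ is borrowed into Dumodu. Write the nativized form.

pəsəʒəpəɹətəʔə

Under (C)V, the unsyllabifiable consonants are /p/, /s/, /p/, /ɹ/, /ʔ/ (no codas are permitted; onsets are limited to one consonant).
Each unlicensed consonant becomes the onset of a new syllable: /p/ → /pə/, /s/ → /sə/, /p/ → /pə/, /ɹ/ → /ɹə/, /ʔ/ → /ʔə/.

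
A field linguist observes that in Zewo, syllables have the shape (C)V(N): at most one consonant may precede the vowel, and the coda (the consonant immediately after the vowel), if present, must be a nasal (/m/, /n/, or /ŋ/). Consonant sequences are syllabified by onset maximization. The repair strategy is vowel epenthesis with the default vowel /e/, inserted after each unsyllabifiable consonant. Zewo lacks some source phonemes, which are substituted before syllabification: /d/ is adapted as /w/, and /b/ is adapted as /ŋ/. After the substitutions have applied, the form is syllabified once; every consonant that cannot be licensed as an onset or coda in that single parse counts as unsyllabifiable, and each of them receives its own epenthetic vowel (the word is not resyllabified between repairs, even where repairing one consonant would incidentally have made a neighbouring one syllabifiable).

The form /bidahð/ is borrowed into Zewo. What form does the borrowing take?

Substitution: /b/ → /ŋ/, /d/ → /w/, giving /ŋiwahð/.
The consonants /h/, /ð/ cannot be parsed into a legal (C)V(N) syllable (only a nasal (/m/, /n/, or /ŋ/) is licensed in coda position; onsets are limited to one consonant).
Epenthesis after each stranded consonant: /h/ → /he/, /ð/ → /ðe/.

ŋiwaheðe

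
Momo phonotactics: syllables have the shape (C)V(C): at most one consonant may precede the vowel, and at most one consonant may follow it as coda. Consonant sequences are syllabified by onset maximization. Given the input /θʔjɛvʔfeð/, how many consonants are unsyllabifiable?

The consonants /θ/, /ʔ/, /ʔ/ cannot be parsed into a legal (C)V(C) syllable (at most one coda consonant is licensed; onsets are limited to one consonant).

3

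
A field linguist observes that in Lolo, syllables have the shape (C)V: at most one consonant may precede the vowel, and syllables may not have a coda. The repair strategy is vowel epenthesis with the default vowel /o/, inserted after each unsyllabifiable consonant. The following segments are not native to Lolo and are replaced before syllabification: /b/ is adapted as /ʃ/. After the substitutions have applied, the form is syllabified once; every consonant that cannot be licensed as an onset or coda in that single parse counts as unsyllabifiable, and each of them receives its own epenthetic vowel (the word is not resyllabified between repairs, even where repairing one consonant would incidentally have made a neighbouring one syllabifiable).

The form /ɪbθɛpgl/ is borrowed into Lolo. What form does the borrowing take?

ɪʃoθɛpogolo

Substitution: /b/ → /ʃ/, giving /ɪʃθɛpgl/.
Under (C)V, the unsyllabifiable consonants are /ʃ/, /p/, /g/, /l/ (no codas are permitted; onsets are limited to one consonant).
Inserting the epenthetic vowel yields /ʃ/ → /ʃo/, /p/ → /po/, /g/ → /go/, /l/ → /lo/.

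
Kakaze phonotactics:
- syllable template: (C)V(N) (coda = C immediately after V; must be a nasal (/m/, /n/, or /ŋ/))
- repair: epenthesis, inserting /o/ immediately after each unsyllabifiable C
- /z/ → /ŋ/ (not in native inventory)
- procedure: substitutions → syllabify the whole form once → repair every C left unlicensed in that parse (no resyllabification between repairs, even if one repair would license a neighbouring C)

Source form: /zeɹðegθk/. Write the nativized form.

ŋeɹoðegoθoko

Substitution: /z/ → /ŋ/, giving /ŋeɹðegθk/.
Syllabifying with onset maximization leaves /ɹ/, /g/, /θ/, /k/ stranded (only a nasal (/m/, /n/, or /ŋ/) is licensed in coda position; onsets are limited to one consonant).
Each unlicensed consonant becomes the onset of a new syllable: /ɹ/ → /ɹo/, /g/ → /go/, /θ/ → /θo/, /k/ → /ko/.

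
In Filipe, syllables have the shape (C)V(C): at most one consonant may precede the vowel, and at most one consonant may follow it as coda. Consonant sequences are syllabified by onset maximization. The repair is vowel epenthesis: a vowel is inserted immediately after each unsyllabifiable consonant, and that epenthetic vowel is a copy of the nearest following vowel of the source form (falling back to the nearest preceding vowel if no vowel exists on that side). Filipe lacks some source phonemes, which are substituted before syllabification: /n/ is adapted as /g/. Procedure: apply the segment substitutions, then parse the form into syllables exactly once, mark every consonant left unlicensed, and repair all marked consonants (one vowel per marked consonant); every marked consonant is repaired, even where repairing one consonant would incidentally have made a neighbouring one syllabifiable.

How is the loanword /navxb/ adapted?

gavxaba

Substitution: /n/ → /g/, giving /gavxb/.
Syllabifying with onset maximization leaves /x/, /b/ stranded (at most one coda consonant is licensed; onsets are limited to one consonant).
Each unlicensed consonant becomes the onset of a new syllable: /x/ → /xa/, /b/ → /ba/.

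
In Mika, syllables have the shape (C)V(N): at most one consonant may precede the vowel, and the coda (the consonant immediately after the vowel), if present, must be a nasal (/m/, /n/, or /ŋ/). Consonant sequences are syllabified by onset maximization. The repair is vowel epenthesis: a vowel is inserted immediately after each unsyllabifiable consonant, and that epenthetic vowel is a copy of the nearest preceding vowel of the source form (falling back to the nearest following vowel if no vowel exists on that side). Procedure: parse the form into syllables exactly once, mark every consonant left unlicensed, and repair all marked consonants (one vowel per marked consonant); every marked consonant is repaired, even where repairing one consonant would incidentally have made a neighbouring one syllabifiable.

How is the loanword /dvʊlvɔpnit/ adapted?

dʊvʊlʊvɔpɔniti

The consonants /d/, /l/, /p/, /t/ cannot be parsed into a legal (C)V(N) syllable (only a nasal (/m/, /n/, or /ŋ/) is licensed in coda position; onsets are limited to one consonant).
Each unlicensed consonant becomes the onset of a new syllable: /d/ → /dʊ/, /l/ → /lʊ/, /p/ → /pɔ/, /t/ → /ti/.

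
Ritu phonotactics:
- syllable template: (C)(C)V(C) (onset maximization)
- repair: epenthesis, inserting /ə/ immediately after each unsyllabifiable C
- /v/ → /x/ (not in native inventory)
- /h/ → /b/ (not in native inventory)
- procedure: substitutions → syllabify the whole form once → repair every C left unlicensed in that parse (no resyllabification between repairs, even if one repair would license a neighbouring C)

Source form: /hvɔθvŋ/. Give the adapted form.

Substitution: /h/ → /b/, /v/ → /x/, giving /bxɔθxŋ/.
Syllabifying with onset maximization leaves /x/, /ŋ/ stranded (at most one coda consonant is licensed; onsets may contain at most 2 consonants).
Each unlicensed consonant becomes the onset of a new syllable: /x/ → /xə/, /ŋ/ → /ŋə/.

bxɔθxəŋə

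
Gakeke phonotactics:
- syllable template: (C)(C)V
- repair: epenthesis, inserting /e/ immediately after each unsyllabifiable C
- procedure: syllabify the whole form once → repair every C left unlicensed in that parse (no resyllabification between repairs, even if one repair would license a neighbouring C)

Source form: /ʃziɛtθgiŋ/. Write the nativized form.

Syllabifying with onset maximization leaves /t/, /ŋ/ stranded (no codas are permitted; onsets may contain at most 2 consonants).
Each unlicensed consonant becomes the onset of a new syllable: /t/ → /te/, /ŋ/ → /ŋe/.

ʃziɛteθgiŋe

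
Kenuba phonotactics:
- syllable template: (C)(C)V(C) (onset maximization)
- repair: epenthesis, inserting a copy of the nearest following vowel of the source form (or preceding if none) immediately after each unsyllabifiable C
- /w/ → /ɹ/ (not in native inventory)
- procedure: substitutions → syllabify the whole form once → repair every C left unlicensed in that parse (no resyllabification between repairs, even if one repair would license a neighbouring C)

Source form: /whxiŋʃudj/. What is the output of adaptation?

Substitution: /w/ → /ɹ/, giving /ɹhxiŋʃudj/.
Syllabifying with onset maximization leaves /ɹ/, /j/ stranded (at most one coda consonant is licensed; onsets may contain at most 2 consonants).
Each unlicensed consonant becomes the onset of a new syllable: /ɹ/ → /ɹi/, /j/ → /ju/.

ɹihxiŋʃudju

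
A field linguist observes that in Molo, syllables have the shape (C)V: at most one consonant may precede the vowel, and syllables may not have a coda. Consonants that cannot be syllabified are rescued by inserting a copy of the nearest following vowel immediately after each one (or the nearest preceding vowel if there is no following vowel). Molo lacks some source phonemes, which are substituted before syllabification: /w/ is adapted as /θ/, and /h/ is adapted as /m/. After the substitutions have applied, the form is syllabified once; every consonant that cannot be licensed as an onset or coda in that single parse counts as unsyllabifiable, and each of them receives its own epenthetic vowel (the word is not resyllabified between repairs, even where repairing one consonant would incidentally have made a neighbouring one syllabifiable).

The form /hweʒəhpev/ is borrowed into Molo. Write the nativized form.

meθeʒəmepeve

Substitution: /h/ → /m/, /w/ → /θ/, giving /mθeʒəmpev/.
The consonants /m/, /m/, /v/ cannot be parsed into a legal (C)V syllable (no codas are permitted; onsets are limited to one consonant).
Inserting the epenthetic vowel yields /m/ → /me/, /m/ → /me/, /v/ → /ve/.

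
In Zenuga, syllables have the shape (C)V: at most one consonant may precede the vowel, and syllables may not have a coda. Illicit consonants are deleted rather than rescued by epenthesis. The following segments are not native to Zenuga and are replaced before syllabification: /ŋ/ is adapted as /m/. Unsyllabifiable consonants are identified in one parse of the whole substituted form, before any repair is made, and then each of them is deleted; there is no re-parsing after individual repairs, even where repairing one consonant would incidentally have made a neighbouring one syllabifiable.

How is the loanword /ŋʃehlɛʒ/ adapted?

ʃelɛ

Substitution: /ŋ/ → /m/, giving /mʃehlɛʒ/.
Syllabifying with onset maximization leaves /m/, /h/, /ʒ/ stranded (no codas are permitted; onsets are limited to one consonant).
Deletion applies to /m/, /h/, /ʒ/.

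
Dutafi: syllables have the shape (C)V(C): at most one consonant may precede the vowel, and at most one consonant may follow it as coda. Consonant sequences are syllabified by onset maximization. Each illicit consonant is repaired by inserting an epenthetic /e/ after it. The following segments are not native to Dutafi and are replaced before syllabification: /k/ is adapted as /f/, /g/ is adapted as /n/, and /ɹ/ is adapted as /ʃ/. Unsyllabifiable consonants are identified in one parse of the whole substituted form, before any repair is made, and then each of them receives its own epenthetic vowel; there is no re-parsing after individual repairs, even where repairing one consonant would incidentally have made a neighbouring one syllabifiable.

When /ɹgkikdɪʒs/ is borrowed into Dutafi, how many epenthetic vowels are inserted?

3

After substitution the input is /ʃnfifdɪʒs/.
The unsyllabifiable consonants are /ʃ/, /n/, /s/; each receives one epenthetic vowel.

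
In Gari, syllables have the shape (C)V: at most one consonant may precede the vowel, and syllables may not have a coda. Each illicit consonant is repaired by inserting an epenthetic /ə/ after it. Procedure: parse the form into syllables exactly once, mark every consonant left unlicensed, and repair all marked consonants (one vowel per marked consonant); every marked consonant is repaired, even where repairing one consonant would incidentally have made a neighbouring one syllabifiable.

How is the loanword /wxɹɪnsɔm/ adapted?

Syllabifying with onset maximization leaves /w/, /x/, /n/, /m/ stranded (no codas are permitted; onsets are limited to one consonant).
Epenthesis after each stranded consonant: /w/ → /wə/, /x/ → /xə/, /n/ → /nə/, /m/ → /mə/.

wəxəɹɪnəsɔmə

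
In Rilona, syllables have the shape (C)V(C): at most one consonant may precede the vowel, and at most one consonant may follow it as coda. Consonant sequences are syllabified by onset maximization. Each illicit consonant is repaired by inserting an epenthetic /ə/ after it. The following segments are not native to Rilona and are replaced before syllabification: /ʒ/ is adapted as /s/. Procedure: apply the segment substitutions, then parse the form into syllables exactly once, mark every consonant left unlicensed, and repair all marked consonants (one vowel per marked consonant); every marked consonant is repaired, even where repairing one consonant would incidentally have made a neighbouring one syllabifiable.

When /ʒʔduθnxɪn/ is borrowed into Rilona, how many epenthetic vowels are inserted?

3

After substitution the input is /sʔduθnxɪn/.
The unsyllabifiable consonants are /s/, /ʔ/, /n/; each receives one epenthetic vowel.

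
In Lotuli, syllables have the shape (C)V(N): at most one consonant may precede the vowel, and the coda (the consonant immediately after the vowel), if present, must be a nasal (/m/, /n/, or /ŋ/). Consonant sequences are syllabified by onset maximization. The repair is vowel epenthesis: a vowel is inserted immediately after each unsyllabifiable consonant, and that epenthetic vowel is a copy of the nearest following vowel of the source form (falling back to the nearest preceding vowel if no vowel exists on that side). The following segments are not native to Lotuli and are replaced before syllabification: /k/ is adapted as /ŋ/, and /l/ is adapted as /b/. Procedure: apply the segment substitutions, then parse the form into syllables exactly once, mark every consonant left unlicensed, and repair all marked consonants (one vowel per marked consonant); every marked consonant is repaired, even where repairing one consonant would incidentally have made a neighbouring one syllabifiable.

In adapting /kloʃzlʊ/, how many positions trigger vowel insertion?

3

After substitution the input is /ŋboʃzbʊ/.
The unsyllabifiable consonants are /ŋ/, /ʃ/, /z/; each receives one epenthetic vowel.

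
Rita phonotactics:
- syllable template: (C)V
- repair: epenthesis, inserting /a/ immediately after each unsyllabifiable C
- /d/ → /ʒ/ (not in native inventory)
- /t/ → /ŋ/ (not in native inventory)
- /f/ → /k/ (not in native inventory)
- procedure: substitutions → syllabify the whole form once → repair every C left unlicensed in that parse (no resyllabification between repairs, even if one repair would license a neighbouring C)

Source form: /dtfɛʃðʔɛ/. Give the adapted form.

ʒaŋakɛʃaðaʔɛ

Substitution: /d/ → /ʒ/, /t/ → /ŋ/, /f/ → /k/, giving /ʒŋkɛʃðʔɛ/.
Syllabifying with onset maximization leaves /ʒ/, /ŋ/, /ʃ/, /ð/ stranded (no codas are permitted; onsets are limited to one consonant).
Inserting the epenthetic vowel yields /ʒ/ → /ʒa/, /ŋ/ → /ŋa/, /ʃ/ → /ʃa/, /ð/ → /ða/.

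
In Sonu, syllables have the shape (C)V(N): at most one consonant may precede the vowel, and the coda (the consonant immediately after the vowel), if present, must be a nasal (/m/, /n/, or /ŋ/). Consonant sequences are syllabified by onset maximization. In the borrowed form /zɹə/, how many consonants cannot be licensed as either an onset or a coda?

1

Syllabifying with onset maximization leaves /z/ stranded (only a nasal (/m/, /n/, or /ŋ/) is licensed in coda position; onsets are limited to one consonant).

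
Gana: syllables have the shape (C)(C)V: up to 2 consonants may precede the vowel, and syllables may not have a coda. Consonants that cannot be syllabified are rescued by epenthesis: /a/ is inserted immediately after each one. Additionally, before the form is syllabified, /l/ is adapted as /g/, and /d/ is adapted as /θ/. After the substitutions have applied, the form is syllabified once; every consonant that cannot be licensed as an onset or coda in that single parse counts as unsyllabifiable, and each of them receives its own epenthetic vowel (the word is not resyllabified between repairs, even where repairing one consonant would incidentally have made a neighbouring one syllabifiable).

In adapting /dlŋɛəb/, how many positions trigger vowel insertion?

After substitution the input is /θgŋɛəb/.
The unsyllabifiable consonants are /θ/, /b/; each receives one epenthetic vowel.

2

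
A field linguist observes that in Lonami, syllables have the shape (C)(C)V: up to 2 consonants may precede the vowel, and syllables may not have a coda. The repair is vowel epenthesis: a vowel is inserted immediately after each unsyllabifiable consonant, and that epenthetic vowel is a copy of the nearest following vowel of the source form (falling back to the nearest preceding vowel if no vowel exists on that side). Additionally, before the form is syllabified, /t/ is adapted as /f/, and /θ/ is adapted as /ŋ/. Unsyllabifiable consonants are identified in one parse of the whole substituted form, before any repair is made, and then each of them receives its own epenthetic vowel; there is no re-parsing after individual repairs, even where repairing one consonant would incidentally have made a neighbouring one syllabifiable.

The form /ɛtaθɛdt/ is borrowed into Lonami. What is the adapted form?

ɛfaŋɛdɛfɛ

Substitution: /t/ → /f/, /θ/ → /ŋ/, giving /ɛfaŋɛdf/.
Syllabifying with onset maximization leaves /d/, /f/ stranded (no codas are permitted; onsets may contain at most 2 consonants).
Each unlicensed consonant becomes the onset of a new syllable: /d/ → /dɛ/, /f/ → /fɛ/.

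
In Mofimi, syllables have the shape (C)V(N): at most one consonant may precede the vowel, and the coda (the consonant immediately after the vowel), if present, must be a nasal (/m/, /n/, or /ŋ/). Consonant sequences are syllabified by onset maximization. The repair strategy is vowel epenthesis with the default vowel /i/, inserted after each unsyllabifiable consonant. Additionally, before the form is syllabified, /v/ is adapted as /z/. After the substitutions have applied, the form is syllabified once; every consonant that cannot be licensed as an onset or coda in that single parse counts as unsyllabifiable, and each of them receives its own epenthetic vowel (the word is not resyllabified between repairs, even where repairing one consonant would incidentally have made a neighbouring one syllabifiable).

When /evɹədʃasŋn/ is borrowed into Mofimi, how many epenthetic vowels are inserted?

5

After substitution the input is /ezɹədʃasŋn/.
The unsyllabifiable consonants are /z/, /d/, /s/, /ŋ/, /n/; each receives one epenthetic vowel.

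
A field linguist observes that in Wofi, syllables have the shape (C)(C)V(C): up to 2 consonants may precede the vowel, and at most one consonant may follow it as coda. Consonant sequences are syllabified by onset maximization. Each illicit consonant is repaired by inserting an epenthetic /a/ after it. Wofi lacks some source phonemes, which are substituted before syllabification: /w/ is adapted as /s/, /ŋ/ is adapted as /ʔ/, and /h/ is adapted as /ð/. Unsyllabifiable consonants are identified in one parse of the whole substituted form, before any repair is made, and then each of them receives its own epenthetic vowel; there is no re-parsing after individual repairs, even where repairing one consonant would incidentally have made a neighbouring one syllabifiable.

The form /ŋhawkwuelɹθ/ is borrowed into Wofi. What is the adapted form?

Substitution: /ŋ/ → /ʔ/, /h/ → /ð/, /w/ → /s/, giving /ʔðasksuelɹθ/.
Syllabifying with onset maximization leaves /ɹ/, /θ/ stranded (at most one coda consonant is licensed; onsets may contain at most 2 consonants).
Epenthesis after each stranded consonant: /ɹ/ → /ɹa/, /θ/ → /θa/.

ʔðasksuelɹaθa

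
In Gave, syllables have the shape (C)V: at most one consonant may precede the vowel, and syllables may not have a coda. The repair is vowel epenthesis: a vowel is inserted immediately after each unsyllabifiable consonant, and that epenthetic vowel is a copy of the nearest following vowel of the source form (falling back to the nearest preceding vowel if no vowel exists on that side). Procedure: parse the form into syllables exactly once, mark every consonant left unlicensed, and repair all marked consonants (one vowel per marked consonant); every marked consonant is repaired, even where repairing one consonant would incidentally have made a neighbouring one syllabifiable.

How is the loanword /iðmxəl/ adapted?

iðəməxələ

Under (C)V, the unsyllabifiable consonants are /ð/, /m/, /l/ (no codas are permitted; onsets are limited to one consonant).
Each unlicensed consonant becomes the onset of a new syllable: /ð/ → /ðə/, /m/ → /mə/, /l/ → /lə/.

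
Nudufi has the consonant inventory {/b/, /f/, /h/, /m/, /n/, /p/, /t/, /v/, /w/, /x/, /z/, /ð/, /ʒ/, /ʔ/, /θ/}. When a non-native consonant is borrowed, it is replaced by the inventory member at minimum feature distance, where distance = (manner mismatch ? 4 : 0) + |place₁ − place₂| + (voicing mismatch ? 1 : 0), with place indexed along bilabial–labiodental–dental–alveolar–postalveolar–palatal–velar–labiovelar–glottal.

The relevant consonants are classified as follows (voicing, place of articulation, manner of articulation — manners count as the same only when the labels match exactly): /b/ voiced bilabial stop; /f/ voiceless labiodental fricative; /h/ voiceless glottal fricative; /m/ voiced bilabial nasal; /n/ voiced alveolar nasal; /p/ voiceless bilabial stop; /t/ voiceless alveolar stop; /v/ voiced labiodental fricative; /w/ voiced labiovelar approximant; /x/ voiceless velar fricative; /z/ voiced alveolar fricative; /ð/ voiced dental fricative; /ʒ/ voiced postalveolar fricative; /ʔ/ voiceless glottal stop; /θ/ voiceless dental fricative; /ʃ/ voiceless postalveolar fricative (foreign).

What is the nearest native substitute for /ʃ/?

/ʒ/ is closest: same manner (fricative), place distance 0 (postalveolar→postalveolar), voicing differs (+1); total 1. Next closest is /x/ at distance 2.

ʒ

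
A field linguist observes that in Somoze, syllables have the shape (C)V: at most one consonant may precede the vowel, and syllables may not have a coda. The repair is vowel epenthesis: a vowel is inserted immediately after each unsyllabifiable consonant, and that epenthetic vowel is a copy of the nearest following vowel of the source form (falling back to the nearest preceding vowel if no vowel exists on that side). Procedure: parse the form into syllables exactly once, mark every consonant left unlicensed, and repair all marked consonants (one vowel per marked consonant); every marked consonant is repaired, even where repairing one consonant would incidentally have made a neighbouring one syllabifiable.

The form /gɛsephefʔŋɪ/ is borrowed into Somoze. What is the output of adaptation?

Syllabifying with onset maximization leaves /p/, /f/, /ʔ/ stranded (no codas are permitted; onsets are limited to one consonant).
Inserting the epenthetic vowel yields /p/ → /pe/, /f/ → /fɪ/, /ʔ/ → /ʔɪ/.

gɛsepehefɪʔɪŋɪ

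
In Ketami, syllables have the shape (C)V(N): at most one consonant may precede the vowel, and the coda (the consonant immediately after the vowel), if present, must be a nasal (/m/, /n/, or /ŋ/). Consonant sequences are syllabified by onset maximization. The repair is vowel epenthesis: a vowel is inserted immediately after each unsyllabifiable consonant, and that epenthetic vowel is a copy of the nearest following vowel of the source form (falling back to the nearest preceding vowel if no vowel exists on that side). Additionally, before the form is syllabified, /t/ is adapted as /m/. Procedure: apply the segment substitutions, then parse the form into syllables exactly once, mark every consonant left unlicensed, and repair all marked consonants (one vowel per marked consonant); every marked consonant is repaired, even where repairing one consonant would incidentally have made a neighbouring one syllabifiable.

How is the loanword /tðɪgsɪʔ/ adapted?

mɪðɪgɪsɪʔɪ

Substitution: /t/ → /m/, giving /mðɪgsɪʔ/.
Syllabifying with onset maximization leaves /m/, /g/, /ʔ/ stranded (only a nasal (/m/, /n/, or /ŋ/) is licensed in coda position; onsets are limited to one consonant).
Inserting the epenthetic vowel yields /m/ → /mɪ/, /g/ → /gɪ/, /ʔ/ → /ʔɪ/.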